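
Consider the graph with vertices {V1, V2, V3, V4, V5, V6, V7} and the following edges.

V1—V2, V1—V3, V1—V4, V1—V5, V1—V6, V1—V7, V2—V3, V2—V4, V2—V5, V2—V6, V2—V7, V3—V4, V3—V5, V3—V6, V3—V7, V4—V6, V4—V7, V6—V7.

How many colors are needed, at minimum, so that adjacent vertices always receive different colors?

6

V1, V2, V3, V4, V6, V7 are pairwise adjacent (a clique of size 6), so at least 6 colors are needed.
6 colors suffice: V1=3, V2=1, V3=2, V4=5, V5=4, V6=4, V7=6. Every edge joins two different colors.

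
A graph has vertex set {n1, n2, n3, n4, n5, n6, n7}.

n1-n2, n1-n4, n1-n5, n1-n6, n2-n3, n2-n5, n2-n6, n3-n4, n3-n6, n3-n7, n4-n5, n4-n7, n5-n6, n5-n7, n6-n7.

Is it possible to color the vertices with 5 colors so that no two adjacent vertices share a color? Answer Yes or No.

Yes

The chromatic number is 4. n1, n2, n5, n6 are mutually adjacent (a clique of size 4), so at least 4 colors are needed.
4 colors suffice: color 1 → {n4, n6}; color 2 → {n3, n5}; color 3 → {n1, n7}; color 4 → {n2}.
Since 5 ≥ 4, a proper 5-coloring certainly exists.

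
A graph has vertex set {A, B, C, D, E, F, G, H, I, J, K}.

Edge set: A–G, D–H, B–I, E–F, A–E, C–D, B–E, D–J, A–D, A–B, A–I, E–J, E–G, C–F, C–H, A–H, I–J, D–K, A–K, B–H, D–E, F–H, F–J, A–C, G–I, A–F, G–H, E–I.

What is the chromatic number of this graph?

4

A, B, E, I form a clique, so at least 4 colors are needed.
One proper 4-coloring: A=red, B=yellow, C=yellow, D=green, E=blue, F=green, G=yellow, H=blue, I=green, J=red, K=blue. Each edge has distinct colors on its endpoints.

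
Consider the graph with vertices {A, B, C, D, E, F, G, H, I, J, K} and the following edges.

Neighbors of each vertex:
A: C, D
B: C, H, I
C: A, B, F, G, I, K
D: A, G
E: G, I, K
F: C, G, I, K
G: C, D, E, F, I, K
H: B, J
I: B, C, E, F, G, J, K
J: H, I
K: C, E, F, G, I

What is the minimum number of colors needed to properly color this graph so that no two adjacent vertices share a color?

C, F, G, I, K are pairwise adjacent (a clique of size 5), so at least 5 colors are needed.
One proper 5-coloring: A=3, B=3, C=2, D=1, E=2, F=5, G=3, H=1, I=1, J=2, K=4. Each edge has distinct colors on its endpoints.

5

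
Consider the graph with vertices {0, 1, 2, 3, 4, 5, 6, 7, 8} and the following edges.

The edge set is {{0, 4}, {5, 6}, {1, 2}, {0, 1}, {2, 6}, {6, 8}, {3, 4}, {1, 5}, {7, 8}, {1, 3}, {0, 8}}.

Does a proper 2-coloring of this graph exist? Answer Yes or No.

The cycle 6-2-1-0-8-6 has odd length 5, so it cannot be 2-colored; at least 3 colors are needed.
So 2 colors are not enough.

No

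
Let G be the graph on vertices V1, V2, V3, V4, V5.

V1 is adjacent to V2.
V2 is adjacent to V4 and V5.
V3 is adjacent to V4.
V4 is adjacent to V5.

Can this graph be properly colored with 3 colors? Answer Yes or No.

Yes

The chromatic number is 3. V2, V4, V5 form a triangle, so at least 3 colors are needed.
A valid assignment using 3 colors: V1=1, V2=2, V3=2, V4=1, V5=3.
That is already a proper 3-coloring.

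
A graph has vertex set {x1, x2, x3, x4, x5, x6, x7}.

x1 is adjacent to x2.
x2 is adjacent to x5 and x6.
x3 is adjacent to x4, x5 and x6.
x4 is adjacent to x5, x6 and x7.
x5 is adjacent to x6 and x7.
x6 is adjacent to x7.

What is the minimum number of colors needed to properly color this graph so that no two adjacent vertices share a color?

4

x3, x4, x5, x6 are pairwise adjacent (a clique of size 4), so at least 4 colors are needed.
One proper 4-coloring: x1=red, x2=green, x3=yellow, x4=green, x5=blue, x6=red, x7=yellow. No two adjacent vertices share a color.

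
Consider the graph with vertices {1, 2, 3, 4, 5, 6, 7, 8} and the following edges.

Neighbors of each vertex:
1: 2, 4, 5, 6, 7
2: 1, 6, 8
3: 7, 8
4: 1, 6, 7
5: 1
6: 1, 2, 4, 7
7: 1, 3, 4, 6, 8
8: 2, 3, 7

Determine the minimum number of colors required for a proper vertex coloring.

4

1, 4, 6, 7 are mutually adjacent (a clique of size 4), so at least 4 colors are needed.
4 colors suffice: color red → {2, 5, 7}; color blue → {1, 8}; color green → {3, 6}; color yellow → {4}. No two adjacent vertices share a color.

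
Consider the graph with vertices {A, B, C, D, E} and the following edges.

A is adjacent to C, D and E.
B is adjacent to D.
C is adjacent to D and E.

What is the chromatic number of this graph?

A, C, D form a triangle, so at least 3 colors are needed.
A valid assignment using 3 colors: A=2, B=2, C=3, D=1, E=1. Each edge has distinct colors on its endpoints.

3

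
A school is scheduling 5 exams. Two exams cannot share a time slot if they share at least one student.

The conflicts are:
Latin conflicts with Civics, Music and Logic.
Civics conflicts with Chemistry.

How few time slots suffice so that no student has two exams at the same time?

2

Latin and Logic conflict, so at least 2 time slots are needed.
A valid assignment using 2 time slots: Latin=1, Civics=2, Music=2, Logic=2, Chemistry=1. Each listed conflict is separated.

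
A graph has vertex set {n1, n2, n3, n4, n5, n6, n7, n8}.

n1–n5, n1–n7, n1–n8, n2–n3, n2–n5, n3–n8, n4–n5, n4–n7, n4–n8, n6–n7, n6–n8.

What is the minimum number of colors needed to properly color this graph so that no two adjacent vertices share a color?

The cycle n3-n8-n4-n5-n2-n3 has odd length 5, so it cannot be 2-colored; at least 3 colors are needed.
One proper 3-coloring: n1=blue, n2=green, n3=blue, n4=blue, n5=red, n6=blue, n7=red, n8=red. Every edge joins two different colors.

3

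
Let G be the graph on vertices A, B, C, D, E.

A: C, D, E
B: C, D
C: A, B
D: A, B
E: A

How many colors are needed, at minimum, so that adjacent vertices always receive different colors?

2

B and C are adjacent, so at least 2 colors are needed.
2 colors suffice: color 1 → {A, B}; color 2 → {C, D, E}. No two adjacent vertices share a color.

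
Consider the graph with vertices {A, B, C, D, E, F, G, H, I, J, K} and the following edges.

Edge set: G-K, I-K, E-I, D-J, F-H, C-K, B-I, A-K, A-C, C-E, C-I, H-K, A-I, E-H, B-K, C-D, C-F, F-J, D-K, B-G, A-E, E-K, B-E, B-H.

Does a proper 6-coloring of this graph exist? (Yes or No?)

The chromatic number is 5. A, C, E, I, K are pairwise adjacent (a clique of size 5), so at least 5 colors are needed.
One proper 5-coloring: A=purple, B=green, C=green, D=blue, E=blue, F=red, G=blue, H=yellow, I=yellow, J=green, K=red.
Since 6 ≥ 5, a proper 6-coloring certainly exists.

Yes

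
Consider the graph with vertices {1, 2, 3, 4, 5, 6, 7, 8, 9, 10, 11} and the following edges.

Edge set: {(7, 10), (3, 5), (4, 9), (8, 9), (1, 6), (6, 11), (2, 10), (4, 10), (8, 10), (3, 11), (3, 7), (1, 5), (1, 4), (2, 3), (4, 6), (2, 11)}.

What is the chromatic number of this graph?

1, 4, 6 form a triangle, so at least 3 colors are needed.
3 colors suffice: 1=red, 2=green, 3=red, 4=blue, 5=blue, 6=green, 7=blue, 8=blue, 9=red, 10=red, 11=blue. Each edge has distinct colors on its endpoints.

3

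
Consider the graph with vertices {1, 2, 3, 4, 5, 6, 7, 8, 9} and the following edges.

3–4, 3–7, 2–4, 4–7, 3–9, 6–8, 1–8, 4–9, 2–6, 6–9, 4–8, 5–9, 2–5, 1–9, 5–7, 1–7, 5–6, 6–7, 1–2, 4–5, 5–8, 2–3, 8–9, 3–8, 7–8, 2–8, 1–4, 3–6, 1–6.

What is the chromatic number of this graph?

1, 6, 8, 9 are pairwise adjacent (a clique of size 4), so at least 4 colors are needed.
4 colors suffice: color red → {8}; color blue → {4, 6}; color green → {2, 7, 9}; color yellow → {1, 3, 5}. Every edge joins two different colors.

4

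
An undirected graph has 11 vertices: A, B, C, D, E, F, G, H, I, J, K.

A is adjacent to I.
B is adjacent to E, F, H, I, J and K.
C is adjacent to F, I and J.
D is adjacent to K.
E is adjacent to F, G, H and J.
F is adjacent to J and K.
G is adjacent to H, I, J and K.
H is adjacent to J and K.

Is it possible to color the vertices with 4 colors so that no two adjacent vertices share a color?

Yes

The chromatic number is 4. E, G, H, J are pairwise adjacent (a clique of size 4), so at least 4 colors are needed.
4 colors suffice: color 1 → {I, J, K}; color 2 → {A, B, C, D, G}; color 3 → {F, H}; color 4 → {E}.
That is already a proper 4-coloring.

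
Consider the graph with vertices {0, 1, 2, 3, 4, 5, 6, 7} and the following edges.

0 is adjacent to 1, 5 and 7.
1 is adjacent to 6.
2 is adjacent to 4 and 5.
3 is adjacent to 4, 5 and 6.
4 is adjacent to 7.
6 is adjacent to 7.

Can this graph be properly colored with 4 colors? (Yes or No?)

The chromatic number is 3. The cycle 5-3-4-7-0-5 has odd length 5, so it cannot be 2-colored; at least 3 colors are needed.
3 colors suffice: color a → {0, 4, 6}; color b → {1, 2, 3, 7}; color c → {5}.
Since 4 ≥ 3, a proper 4-coloring certainly exists.

Yes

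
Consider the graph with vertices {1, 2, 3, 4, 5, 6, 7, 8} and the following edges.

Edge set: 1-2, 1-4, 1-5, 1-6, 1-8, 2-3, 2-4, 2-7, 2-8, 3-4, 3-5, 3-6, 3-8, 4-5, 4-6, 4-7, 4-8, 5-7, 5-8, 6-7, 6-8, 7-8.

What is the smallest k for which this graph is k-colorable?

4

1, 2, 4, 8 form a clique, so at least 4 colors are needed.
4 colors suffice: color red → {8}; color blue → {4}; color green → {2, 5, 6}; color yellow → {1, 3, 7}. Every edge joins two different colors.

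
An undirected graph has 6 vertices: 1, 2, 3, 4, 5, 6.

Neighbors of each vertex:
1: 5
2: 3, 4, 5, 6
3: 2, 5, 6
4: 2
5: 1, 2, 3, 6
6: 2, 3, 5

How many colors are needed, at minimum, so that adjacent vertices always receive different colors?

4

2, 3, 5, 6 are pairwise adjacent (a clique of size 4), so at least 4 colors are needed.
4 colors suffice: color red → {4, 5}; color blue → {1, 2}; color green → {3}; color yellow → {6}. No two adjacent vertices share a color.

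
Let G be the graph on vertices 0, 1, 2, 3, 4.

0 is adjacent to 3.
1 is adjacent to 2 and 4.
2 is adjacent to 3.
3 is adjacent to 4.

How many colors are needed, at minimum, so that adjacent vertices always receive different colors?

0 and 3 are adjacent, so at least 2 colors are needed.
2 colors suffice: 0=b, 1=a, 2=b, 3=a, 4=b. Every edge joins two different colors.

2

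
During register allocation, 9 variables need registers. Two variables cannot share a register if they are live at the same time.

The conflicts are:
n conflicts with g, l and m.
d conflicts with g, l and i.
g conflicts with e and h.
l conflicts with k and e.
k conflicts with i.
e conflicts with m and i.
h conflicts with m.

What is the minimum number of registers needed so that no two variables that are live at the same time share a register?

n and g conflict, so at least 2 registers are needed.
2 registers suffice: register 1 → {g, l, m, i}; register 2 → {n, d, k, e, h}. No two conflicting variables share a register.

2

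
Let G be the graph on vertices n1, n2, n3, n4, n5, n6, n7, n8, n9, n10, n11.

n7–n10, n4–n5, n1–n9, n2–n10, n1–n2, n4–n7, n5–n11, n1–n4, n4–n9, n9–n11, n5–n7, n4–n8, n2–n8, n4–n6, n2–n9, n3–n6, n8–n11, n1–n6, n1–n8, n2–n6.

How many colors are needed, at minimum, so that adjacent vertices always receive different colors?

3

n1, n4, n6 are mutually adjacent, so at least 3 colors are needed.
3 colors suffice: n1=2, n2=1, n3=1, n4=1, n5=2, n6=3, n7=3, n8=3, n9=3, n10=2, n11=1. Each edge has distinct colors on its endpoints.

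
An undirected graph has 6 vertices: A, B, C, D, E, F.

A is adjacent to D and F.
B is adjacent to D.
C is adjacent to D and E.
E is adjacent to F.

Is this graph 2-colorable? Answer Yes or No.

The cycle F-A-D-C-E-F has odd length 5, so it cannot be 2-colored; at least 3 colors are needed.
So 2 colors are not enough.

No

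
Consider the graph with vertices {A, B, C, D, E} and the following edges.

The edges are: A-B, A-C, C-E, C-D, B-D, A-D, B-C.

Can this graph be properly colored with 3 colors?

No

A, B, C, D form a clique, so at least 4 colors are needed.
So 3 colors are not enough.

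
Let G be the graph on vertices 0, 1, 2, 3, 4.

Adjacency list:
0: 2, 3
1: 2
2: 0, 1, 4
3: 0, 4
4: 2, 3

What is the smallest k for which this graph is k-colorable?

2

2 and 4 are adjacent, so at least 2 colors are needed.
2 colors suffice: color red → {2, 3}; color blue → {0, 1, 4}. Every edge joins two different colors.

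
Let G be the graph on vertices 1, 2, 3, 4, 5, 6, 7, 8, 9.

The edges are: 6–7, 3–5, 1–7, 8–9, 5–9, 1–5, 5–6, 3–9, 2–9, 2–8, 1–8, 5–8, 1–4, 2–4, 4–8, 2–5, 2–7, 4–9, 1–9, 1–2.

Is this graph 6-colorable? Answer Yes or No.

Yes

The chromatic number is 5. 1, 2, 5, 8, 9 are mutually adjacent (a clique of size 5), so at least 5 colors are needed.
5 colors suffice: color red → {7, 9}; color blue → {4, 5}; color green → {2, 3, 6}; color yellow → {1}; color purple → {8}.
Since 6 ≥ 5, a proper 6-coloring certainly exists.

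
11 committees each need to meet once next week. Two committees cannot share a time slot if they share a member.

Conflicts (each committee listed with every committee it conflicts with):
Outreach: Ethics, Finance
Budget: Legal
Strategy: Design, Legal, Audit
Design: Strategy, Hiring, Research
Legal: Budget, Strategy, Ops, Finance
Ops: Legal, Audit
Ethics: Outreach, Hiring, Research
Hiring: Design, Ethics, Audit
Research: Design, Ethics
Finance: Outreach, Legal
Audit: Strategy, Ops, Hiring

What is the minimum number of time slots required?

3

The cycle Ethics-Hiring-Audit-Ops-Legal-Finance-Outreach-Ethics has odd length 7, so it cannot be 2-colored; at least 3 time slots are needed.
3 time slots suffice: Outreach=3, Budget=2, Strategy=2, Design=1, Legal=1, Ops=2, Ethics=1, Hiring=2, Research=2, Finance=2, Audit=1. No two conflicting committees share a time slot.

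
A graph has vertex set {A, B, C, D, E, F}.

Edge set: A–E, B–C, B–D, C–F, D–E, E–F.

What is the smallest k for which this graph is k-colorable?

3

The cycle D-E-F-C-B-D has odd length 5, so it cannot be 2-colored; at least 3 colors are needed.
A valid assignment using 3 colors: A=2, B=1, C=3, D=2, E=1, F=2. Every edge joins two different colors.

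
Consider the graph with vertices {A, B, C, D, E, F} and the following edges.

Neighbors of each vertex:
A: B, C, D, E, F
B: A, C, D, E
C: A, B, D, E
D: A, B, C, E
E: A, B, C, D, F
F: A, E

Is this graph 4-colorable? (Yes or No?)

No

A, B, C, D, E are pairwise adjacent (a clique of size 5), so at least 5 colors are needed.
So 4 colors are not enough.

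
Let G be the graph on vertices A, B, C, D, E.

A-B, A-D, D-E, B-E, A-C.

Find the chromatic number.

2

B and E are adjacent, so at least 2 colors are needed.
2 colors suffice: color 1 → {A, E}; color 2 → {B, C, D}. No two adjacent vertices share a color.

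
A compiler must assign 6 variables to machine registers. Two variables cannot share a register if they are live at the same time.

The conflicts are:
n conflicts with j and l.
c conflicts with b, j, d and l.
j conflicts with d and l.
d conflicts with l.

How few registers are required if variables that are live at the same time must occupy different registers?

c, j, d, l pairwise conflict, so at least 4 registers are needed.
4 registers suffice: n=3, c=3, b=1, j=2, d=4, l=1. Each listed conflict is separated.

4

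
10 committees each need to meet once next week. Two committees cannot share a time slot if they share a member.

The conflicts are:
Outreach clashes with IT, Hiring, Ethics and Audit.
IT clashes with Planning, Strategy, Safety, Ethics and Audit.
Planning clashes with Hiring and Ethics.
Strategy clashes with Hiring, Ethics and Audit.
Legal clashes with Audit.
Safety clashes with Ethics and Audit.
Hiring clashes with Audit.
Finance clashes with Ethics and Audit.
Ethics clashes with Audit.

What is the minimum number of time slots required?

IT, Safety, Ethics, Audit all conflict with each other, so at least 4 time slots are needed.
4 time slots suffice: time slot 1 → {Planning, Audit}; time slot 2 → {Legal, Hiring, Ethics}; time slot 3 → {IT, Finance}; time slot 4 → {Outreach, Strategy, Safety}. Every pair that conflicts lands in different time slots.

4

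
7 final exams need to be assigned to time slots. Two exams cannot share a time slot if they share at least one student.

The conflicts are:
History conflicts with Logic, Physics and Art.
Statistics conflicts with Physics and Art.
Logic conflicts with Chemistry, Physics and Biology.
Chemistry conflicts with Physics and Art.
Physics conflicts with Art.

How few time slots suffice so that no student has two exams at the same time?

3

History, Logic, Physics all conflict with each other, so at least 3 time slots are needed.
A valid assignment using 3 time slots: History=3, Statistics=3, Logic=2, Chemistry=3, Physics=1, Art=2, Biology=1. No two conflicting exams share a time slot.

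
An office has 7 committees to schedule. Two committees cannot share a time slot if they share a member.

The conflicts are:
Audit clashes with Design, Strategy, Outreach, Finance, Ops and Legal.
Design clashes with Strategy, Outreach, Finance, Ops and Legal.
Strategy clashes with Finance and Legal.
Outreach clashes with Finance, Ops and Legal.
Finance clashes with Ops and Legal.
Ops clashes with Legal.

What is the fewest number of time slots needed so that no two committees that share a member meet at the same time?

Audit, Design, Outreach, Finance, Ops, Legal all conflict with each other, so at least 6 time slots are needed.
6 time slots suffice: time slot 1 → {Legal}; time slot 2 → {Audit}; time slot 3 → {Design}; time slot 4 → {Finance}; time slot 5 → {Strategy, Outreach}; time slot 6 → {Ops}. Each listed conflict is separated.

6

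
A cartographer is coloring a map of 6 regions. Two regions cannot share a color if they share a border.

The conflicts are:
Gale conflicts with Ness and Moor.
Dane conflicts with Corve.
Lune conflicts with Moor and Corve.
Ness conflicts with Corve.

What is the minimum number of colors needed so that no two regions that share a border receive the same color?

The cycle Ness-Gale-Moor-Lune-Corve-Ness has odd length 5, so it cannot be 2-colored; at least 3 colors are needed.
3 colors suffice: color 1 → {Moor, Corve}; color 2 → {Dane, Lune, Ness}; color 3 → {Gale}. No two conflicting regions share a color.

3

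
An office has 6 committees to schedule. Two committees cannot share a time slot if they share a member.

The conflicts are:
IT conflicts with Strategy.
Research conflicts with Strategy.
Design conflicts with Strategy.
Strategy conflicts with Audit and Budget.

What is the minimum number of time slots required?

2

IT and Strategy conflict, so at least 2 time slots are needed.
2 time slots suffice: time slot 1 → {Strategy}; time slot 2 → {IT, Research, Design, Audit, Budget}. Every pair that conflicts lands in different time slots.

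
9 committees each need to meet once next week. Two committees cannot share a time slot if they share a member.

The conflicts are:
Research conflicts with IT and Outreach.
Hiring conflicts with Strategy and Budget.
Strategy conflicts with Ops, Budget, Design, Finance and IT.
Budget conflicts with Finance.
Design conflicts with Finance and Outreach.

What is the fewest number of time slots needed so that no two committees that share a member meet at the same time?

Hiring, Strategy, Budget are mutually in conflict, so at least 3 time slots are needed.
3 time slots suffice: time slot 1 → {Research, Strategy}; time slot 2 → {Ops, Budget, Design, IT}; time slot 3 → {Hiring, Finance, Outreach}. No two conflicting committees share a time slot.

3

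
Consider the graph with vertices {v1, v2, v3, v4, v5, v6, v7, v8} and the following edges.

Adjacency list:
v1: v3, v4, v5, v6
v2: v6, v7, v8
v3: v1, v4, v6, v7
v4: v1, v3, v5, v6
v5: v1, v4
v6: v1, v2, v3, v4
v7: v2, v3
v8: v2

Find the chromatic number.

v1, v3, v4, v6 are mutually adjacent (a clique of size 4), so at least 4 colors are needed.
A valid assignment using 4 colors: v1=2, v2=1, v3=4, v4=1, v5=3, v6=3, v7=2, v8=2. Each edge has distinct colors on its endpoints.

4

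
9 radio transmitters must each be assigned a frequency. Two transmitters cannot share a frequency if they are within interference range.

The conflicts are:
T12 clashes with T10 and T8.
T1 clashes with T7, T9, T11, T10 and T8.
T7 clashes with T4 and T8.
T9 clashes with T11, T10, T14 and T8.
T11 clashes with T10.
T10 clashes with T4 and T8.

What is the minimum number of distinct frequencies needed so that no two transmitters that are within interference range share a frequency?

4

T1, T9, T10, T8 are mutually in conflict, so at least 4 frequencies are needed.
4 frequencies suffice: T12=3, T1=4, T7=1, T9=3, T11=2, T10=1, T14=1, T4=2, T8=2. Each listed conflict is separated.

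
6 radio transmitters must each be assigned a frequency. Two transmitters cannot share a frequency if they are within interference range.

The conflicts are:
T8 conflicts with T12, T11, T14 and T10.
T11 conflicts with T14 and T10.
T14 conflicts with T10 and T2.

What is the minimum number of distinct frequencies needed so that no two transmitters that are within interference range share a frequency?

4

T8, T11, T14, T10 are mutually in conflict, so at least 4 frequencies are needed.
4 frequencies suffice: T8=1, T12=2, T11=3, T14=2, T10=4, T2=1. No two conflicting transmitters share a frequency.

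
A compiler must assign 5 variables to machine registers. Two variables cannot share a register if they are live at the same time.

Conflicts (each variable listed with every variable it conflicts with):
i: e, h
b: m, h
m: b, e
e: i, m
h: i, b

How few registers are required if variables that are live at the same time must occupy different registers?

The cycle e-i-h-b-m-e has odd length 5, so it cannot be 2-colored; at least 3 registers are needed.
Using 3 registers: i=2, b=2, m=3, e=1, h=1. Each listed conflict is separated.

3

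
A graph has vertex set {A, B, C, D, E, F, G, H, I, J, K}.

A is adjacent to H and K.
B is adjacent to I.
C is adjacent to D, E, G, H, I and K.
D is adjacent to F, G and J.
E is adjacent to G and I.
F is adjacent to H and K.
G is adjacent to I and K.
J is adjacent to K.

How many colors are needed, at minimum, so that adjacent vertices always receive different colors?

4

C, E, G, I are pairwise adjacent (a clique of size 4), so at least 4 colors are needed.
4 colors suffice: color 1 → {A, B, C, F, J}; color 2 → {D, H, I, K}; color 3 → {G}; color 4 → {E}. Each edge has distinct colors on its endpoints.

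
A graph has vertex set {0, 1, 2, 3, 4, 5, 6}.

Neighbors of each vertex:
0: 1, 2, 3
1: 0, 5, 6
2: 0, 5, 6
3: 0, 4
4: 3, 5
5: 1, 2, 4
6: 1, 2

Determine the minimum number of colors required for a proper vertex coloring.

The cycle 3-0-1-5-4-3 has odd length 5, so it cannot be 2-colored; at least 3 colors are needed.
3 colors suffice: 0=blue, 1=red, 2=red, 3=red, 4=green, 5=blue, 6=blue. Each edge has distinct colors on its endpoints.

3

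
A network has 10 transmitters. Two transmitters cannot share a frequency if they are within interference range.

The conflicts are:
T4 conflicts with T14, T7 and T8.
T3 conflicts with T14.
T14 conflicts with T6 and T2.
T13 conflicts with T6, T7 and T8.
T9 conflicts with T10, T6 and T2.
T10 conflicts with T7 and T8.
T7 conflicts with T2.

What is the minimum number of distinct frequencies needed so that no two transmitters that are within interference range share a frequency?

The cycle T13-T6-T14-T2-T7-T13 has odd length 5, so it cannot be 2-colored; at least 3 frequencies are needed.
3 frequencies suffice: frequency 1 → {T14, T9, T7, T8}; frequency 2 → {T4, T3, T13, T10, T2}; frequency 3 → {T6}. Every pair that conflicts lands in different frequencies.

3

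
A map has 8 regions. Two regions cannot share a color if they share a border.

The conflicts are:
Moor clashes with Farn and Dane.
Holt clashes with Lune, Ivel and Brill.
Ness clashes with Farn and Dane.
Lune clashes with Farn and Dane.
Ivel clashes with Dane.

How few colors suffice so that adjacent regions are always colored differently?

2

Ness and Dane conflict, so at least 2 colors are needed.
2 colors suffice: Moor=2, Holt=1, Ness=2, Lune=2, Ivel=2, Farn=1, Dane=1, Brill=2. Each listed conflict is separated.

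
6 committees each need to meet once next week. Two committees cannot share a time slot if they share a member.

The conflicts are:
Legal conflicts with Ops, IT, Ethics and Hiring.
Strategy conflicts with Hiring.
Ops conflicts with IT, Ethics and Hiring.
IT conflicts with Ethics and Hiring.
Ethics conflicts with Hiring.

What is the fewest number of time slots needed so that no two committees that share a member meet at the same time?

5

Legal, Ops, IT, Ethics, Hiring pairwise conflict, so at least 5 time slots are needed.
5 time slots suffice: time slot 1 → {Hiring}; time slot 2 → {Legal, Strategy}; time slot 3 → {IT}; time slot 4 → {Ethics}; time slot 5 → {Ops}. No two conflicting committees share a time slot.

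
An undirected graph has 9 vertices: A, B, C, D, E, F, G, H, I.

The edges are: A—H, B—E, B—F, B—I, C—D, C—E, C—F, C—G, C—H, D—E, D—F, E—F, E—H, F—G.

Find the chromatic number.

C, D, E, F are pairwise adjacent (a clique of size 4), so at least 4 colors are needed.
4 colors suffice: A=red, B=blue, C=blue, D=yellow, E=red, F=green, G=red, H=green, I=red. No two adjacent vertices share a color.

4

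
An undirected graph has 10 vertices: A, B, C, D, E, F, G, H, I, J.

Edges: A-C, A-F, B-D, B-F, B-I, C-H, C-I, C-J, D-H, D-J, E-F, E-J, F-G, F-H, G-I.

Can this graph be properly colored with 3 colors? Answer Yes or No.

The chromatic number is 3. The cycle I-C-H-F-G-I has odd length 5, so it cannot be 2-colored; at least 3 colors are needed.
3 colors suffice: A=2, B=3, C=1, D=1, E=3, F=1, G=3, H=2, I=2, J=2.
That is already a proper 3-coloring.

Yes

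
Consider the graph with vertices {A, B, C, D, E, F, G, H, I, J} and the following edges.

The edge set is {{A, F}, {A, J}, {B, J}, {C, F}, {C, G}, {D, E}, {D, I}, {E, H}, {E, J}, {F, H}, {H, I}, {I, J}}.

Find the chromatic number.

3

The cycle A-F-H-I-J-A has odd length 5, so it cannot be 2-colored; at least 3 colors are needed.
One proper 3-coloring: A=3, B=2, C=1, D=1, E=2, F=2, G=2, H=1, I=2, J=1. No two adjacent vertices share a color.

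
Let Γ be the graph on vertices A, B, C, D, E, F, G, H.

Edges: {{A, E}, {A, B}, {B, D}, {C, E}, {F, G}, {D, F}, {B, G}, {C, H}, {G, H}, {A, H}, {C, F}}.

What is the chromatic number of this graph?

2

B and D are adjacent, so at least 2 colors are needed.
2 colors suffice: color red → {A, C, D, G}; color blue → {B, E, F, H}. Each edge has distinct colors on its endpoints.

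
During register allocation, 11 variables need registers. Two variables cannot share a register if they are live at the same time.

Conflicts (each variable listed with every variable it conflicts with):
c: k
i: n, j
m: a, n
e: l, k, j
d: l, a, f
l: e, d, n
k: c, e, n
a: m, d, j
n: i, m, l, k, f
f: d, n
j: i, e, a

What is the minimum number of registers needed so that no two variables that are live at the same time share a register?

The cycle e-l-n-i-j-e has odd length 5, so it cannot be 2-colored; at least 3 registers are needed.
3 registers suffice: register 1 → {c, d, n, j}; register 2 → {i, l, k, a, f}; register 3 → {m, e}. No two conflicting variables share a register.

3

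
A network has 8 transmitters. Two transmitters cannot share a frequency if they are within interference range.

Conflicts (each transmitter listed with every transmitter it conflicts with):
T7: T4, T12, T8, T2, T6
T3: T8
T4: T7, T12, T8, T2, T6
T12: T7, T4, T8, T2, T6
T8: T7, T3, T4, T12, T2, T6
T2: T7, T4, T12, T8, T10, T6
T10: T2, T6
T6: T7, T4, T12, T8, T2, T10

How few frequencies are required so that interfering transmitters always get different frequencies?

6

T7, T4, T12, T8, T2, T6 all conflict with each other, so at least 6 frequencies are needed.
6 frequencies suffice: T7=4, T3=1, T4=5, T12=6, T8=3, T2=1, T10=3, T6=2. Every pair that conflicts lands in different frequencies.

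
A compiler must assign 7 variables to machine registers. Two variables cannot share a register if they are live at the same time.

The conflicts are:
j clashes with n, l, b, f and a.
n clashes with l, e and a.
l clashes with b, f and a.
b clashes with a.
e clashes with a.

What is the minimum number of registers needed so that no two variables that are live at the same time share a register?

j, n, l, a all conflict with each other, so at least 4 registers are needed.
4 registers suffice: register 1 → {l, e}; register 2 → {f, a}; register 3 → {j}; register 4 → {n, b}. Every pair that conflicts lands in different registers.

4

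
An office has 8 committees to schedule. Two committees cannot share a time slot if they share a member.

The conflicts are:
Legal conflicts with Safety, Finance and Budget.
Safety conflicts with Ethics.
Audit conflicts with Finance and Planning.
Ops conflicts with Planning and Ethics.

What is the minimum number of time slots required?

3

The cycle Ops-Planning-Audit-Finance-Legal-Safety-Ethics-Ops has odd length 7, so it cannot be 2-colored; at least 3 time slots are needed.
A valid assignment using 3 time slots: Legal=1, Safety=2, Audit=1, Finance=2, Budget=2, Ops=3, Planning=2, Ethics=1. Every pair that conflicts lands in different time slots.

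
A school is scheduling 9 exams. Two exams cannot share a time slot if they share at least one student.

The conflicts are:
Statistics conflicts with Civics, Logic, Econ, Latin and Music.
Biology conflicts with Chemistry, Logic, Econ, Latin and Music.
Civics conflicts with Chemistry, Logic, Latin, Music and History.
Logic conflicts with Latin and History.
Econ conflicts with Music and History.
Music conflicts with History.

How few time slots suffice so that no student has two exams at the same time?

Statistics, Civics, Logic, Latin pairwise conflict, so at least 4 time slots are needed.
Using 4 time slots: Statistics=3, Biology=1, Civics=1, Chemistry=2, Logic=2, Econ=4, Latin=4, Music=2, History=3. Each listed conflict is separated.

4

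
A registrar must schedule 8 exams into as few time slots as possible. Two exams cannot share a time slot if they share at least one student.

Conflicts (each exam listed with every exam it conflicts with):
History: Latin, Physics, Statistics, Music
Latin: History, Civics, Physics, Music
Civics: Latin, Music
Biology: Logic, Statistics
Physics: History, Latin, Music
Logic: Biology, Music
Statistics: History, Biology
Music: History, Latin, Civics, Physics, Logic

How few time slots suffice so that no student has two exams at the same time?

4

History, Latin, Physics, Music are mutually in conflict, so at least 4 time slots are needed.
Using 4 time slots: History=2, Latin=3, Civics=2, Biology=1, Physics=4, Logic=2, Statistics=3, Music=1. No two conflicting exams share a time slot.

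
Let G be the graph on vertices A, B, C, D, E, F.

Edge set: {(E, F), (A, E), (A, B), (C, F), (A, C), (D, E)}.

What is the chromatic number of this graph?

2

A and B are adjacent, so at least 2 colors are needed.
2 colors suffice: color 1 → {A, D, F}; color 2 → {B, C, E}. No two adjacent vertices share a color.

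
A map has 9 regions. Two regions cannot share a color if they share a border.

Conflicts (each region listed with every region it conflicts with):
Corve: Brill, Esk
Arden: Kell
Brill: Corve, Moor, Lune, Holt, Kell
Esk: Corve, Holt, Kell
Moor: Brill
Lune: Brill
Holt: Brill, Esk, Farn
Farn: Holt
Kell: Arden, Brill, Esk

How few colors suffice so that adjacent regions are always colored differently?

Arden and Kell conflict, so at least 2 colors are needed.
2 colors suffice: color 1 → {Arden, Brill, Esk, Farn}; color 2 → {Corve, Moor, Lune, Holt, Kell}. Every pair that conflicts lands in different colors.

2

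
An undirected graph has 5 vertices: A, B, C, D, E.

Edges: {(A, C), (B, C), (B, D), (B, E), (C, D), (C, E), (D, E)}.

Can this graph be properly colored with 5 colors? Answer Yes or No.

The chromatic number is 4. B, C, D, E are mutually adjacent (a clique of size 4), so at least 4 colors are needed.
4 colors suffice: color red → {C}; color blue → {A, E}; color green → {D}; color yellow → {B}.
Since 5 ≥ 4, a proper 5-coloring certainly exists.

Yes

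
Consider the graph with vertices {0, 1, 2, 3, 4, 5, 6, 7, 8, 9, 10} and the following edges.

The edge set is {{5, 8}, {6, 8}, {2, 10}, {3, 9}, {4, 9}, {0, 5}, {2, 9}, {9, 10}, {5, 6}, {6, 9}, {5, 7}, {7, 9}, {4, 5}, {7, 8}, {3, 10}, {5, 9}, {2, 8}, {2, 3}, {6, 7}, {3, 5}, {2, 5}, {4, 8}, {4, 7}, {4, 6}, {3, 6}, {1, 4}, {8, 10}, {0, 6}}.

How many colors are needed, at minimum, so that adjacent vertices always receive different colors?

4, 5, 6, 7, 9 are pairwise adjacent (a clique of size 5), so at least 5 colors are needed.
5 colors suffice: 0=b, 1=a, 2=c, 3=d, 4=d, 5=a, 6=c, 7=e, 8=b, 9=b, 10=a. Every edge joins two different colors.

5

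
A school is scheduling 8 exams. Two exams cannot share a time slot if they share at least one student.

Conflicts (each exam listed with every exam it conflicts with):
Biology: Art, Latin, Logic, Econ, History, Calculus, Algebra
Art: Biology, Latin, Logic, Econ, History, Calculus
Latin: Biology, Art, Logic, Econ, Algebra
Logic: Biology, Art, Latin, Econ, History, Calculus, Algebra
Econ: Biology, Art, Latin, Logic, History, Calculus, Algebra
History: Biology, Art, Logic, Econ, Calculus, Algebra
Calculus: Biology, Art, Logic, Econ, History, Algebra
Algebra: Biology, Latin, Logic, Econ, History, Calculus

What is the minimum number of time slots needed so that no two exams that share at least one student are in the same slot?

6

Biology, Logic, Econ, History, Calculus, Algebra pairwise conflict, so at least 6 time slots are needed.
6 time slots suffice: time slot 1 → {Econ}; time slot 2 → {Biology}; time slot 3 → {Logic}; time slot 4 → {Art, Algebra}; time slot 5 → {Latin, History}; time slot 6 → {Calculus}. Each listed conflict is separated.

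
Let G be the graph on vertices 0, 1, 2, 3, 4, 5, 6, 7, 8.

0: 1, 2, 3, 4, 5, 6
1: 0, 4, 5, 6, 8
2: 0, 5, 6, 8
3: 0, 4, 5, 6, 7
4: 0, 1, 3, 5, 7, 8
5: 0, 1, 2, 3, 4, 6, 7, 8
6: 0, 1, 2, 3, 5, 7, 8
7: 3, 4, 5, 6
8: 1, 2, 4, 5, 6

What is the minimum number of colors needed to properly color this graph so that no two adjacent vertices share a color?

4

0, 3, 4, 5 are mutually adjacent (a clique of size 4), so at least 4 colors are needed.
4 colors suffice: color a → {5}; color b → {4, 6}; color c → {0, 7, 8}; color d → {1, 2, 3}. No two adjacent vertices share a color.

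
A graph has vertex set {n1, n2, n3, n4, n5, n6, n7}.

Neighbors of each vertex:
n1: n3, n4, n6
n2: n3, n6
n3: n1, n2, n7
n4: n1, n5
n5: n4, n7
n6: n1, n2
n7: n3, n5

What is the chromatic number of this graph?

3

The cycle n5-n4-n1-n3-n7-n5 has odd length 5, so it cannot be 2-colored; at least 3 colors are needed.
3 colors suffice: color R → {n1, n2, n7}; color B → {n3, n4, n6}; color G → {n5}. Every edge joins two different colors.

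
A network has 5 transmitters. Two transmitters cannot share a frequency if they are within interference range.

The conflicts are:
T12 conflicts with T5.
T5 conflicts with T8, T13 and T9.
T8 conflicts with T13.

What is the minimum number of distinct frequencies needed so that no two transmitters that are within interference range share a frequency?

T5, T8, T13 all conflict with each other, so at least 3 frequencies are needed.
3 frequencies suffice: frequency 1 → {T5}; frequency 2 → {T12, T8, T9}; frequency 3 → {T13}. Each listed conflict is separated.

3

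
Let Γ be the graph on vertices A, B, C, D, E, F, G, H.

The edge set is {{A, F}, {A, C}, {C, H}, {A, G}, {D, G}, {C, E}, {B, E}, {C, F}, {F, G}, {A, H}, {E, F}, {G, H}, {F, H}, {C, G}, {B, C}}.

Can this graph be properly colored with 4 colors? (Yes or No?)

A, C, F, G, H form a clique, so at least 5 colors are needed.
So 4 colors are not enough.

No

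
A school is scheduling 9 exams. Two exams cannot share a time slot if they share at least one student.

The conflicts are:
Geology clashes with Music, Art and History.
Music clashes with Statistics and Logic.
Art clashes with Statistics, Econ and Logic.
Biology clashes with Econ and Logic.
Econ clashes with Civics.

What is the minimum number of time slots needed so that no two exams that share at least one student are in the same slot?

Biology and Logic conflict, so at least 2 time slots are needed.
Using 2 time slots: Geology=2, Music=1, Art=1, Biology=1, Statistics=2, Econ=2, Civics=1, Logic=2, History=1. Each listed conflict is separated.

2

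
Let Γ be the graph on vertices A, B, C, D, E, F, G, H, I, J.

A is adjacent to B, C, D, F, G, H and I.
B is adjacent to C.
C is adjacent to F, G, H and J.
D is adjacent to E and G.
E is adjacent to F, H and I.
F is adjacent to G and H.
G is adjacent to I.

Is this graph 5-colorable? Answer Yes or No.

Yes

The chromatic number is 4. A, C, F, G are mutually adjacent (a clique of size 4), so at least 4 colors are needed.
4 colors suffice: color 1 → {A, E, J}; color 2 → {C, D, I}; color 3 → {B, F}; color 4 → {G, H}.
Since 5 ≥ 4, a proper 5-coloring certainly exists.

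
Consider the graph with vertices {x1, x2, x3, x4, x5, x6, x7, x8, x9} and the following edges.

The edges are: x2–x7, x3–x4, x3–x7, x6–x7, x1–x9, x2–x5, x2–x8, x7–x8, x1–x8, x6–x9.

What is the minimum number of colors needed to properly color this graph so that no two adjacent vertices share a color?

x2, x7, x8 are pairwise adjacent, so at least 3 colors are needed.
3 colors suffice: color 1 → {x4, x5, x7, x9}; color 2 → {x3, x6, x8}; color 3 → {x1, x2}. Each edge has distinct colors on its endpoints.

3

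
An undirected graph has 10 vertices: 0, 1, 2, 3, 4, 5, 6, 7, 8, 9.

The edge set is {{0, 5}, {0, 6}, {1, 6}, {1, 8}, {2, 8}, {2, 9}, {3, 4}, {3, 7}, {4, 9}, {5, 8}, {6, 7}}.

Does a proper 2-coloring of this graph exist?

No

The cycle 8-5-0-6-1-8 has odd length 5, so it cannot be 2-colored; at least 3 colors are needed.
So 2 colors are not enough.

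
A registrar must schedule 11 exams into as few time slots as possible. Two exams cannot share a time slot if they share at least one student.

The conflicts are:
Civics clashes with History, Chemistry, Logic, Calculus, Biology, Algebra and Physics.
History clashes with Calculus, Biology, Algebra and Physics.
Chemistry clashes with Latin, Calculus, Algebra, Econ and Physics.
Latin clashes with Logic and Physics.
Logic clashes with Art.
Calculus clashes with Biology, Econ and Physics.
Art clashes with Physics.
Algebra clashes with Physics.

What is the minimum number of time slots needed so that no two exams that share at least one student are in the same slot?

Civics, Chemistry, Algebra, Physics are mutually in conflict, so at least 4 time slots are needed.
A valid assignment using 4 time slots: Civics=1, History=4, Chemistry=4, Latin=1, Logic=2, Calculus=3, Art=1, Biology=2, Algebra=3, Econ=1, Physics=2. No two conflicting exams share a time slot.

4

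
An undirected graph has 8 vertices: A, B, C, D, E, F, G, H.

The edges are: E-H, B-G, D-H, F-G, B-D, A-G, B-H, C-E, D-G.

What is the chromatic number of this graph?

B, D, G form a triangle, so at least 3 colors are needed.
A valid assignment using 3 colors: A=2, B=3, C=1, D=2, E=2, F=2, G=1, H=1. Each edge has distinct colors on its endpoints.

3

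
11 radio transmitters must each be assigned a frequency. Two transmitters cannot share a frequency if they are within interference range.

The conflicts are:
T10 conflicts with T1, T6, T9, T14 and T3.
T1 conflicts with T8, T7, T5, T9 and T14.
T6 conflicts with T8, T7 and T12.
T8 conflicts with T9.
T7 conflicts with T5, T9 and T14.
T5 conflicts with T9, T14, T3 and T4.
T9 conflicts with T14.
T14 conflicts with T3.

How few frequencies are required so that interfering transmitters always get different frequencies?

5

T1, T7, T5, T9, T14 pairwise conflict, so at least 5 frequencies are needed.
5 frequencies suffice: frequency 1 → {T6, T9, T3, T4}; frequency 2 → {T8, T12, T14}; frequency 3 → {T1}; frequency 4 → {T10, T5}; frequency 5 → {T7}. Every pair that conflicts lands in different frequencies.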